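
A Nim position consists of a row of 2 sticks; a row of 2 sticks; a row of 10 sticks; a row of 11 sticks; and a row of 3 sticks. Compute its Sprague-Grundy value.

2

Compute the nim-sum pairwise:
2 ^ 2 = 0
0 ^ 10 = 10
10 ^ 11 = 1
1 ^ 3 = 2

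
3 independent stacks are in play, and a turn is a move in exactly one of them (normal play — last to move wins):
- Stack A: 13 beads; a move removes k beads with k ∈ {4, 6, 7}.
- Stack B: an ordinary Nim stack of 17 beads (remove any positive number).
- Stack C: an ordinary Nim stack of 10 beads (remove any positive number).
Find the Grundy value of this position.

For stack A, compute g(0), g(1), … with moves {4, 6, 7}:
k:     0  1  2  3  4  5  6  7  8  9 10 11 12 13
g(k):  0  0  0  0  1  1  1  1  2  2  2  0  0  0
So g(13) = 0.
Stack B is a plain Nim stack of size 17, so its Grundy value is 17.
Stack C is a plain Nim stack of size 10, so its Grundy value is 10.
By the Sprague-Grundy theorem, the Grundy value of a sum of independent games is the XOR of the component values.
Combined value = 0 XOR 17 XOR 10 = 27.

27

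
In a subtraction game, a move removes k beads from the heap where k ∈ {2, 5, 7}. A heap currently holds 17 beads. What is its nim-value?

2

Build the Grundy sequence with g(k) = mex{g(k−s) : s ∈ {2, 5, 7}, s ≤ k}:
k:     0  1  2  3  4  5  6  7  8  9 10 11 12 13 14 15 16 17
g(k):  0  0  1  1  0  2  1  3  2  2  0  3  1  0  0  1  1  2
So g(17) = 2.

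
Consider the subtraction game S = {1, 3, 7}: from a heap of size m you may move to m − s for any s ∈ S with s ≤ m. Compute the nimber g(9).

Compute g(0), g(1), … for moves {1, 3, 7}:
g(0) = mex{} = 0
g(1) = mex{0} = 1
g(2) = mex{1} = 0
g(3) = mex{0} = 1
g(4) = mex{1} = 0
g(5) = mex{0} = 1
g(6) = mex{1} = 0
g(7) = mex{0} = 1
g(8) = mex{1} = 0
g(9) = mex{0} = 1
So g(9) = 1.

1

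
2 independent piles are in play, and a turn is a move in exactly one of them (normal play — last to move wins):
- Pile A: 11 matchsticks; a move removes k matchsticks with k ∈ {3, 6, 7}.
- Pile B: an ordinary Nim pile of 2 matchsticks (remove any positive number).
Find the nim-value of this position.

2

Build the Grundy sequence for pile A with g(k) = mex{g(k−s) : s ∈ {3, 6, 7}, s ≤ k}:
g(0) = mex{} = 0
g(1) = mex{} = 0
g(2) = mex{} = 0
g(3) = mex{0} = 1
g(4) = mex{0} = 1
g(5) = mex{0} = 1
g(6) = mex{0,1} = 2
g(7) = mex{0,1} = 2
g(8) = mex{0,1} = 2
g(9) = mex{0,1,2} = 3
g(10) = mex{1,2} = 0
g(11) = mex{1,2} = 0
So g(11) = 0.
Pile B is a plain Nim pile of size 2, so its Grundy value is 2.
The value of a disjunctive sum is the nim-sum of the parts.
Combined value = 0 XOR 2 = 2.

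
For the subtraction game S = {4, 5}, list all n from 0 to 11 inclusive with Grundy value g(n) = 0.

0, 1, 2, 3, 9, 10, 11

Grundy values for subtraction set {4, 5}:
k:     0  1  2  3  4  5  6  7  8  9 10 11
g(k):  0  0  0  0  1  1  1  1  2  0  0  0
The P-positions (g = 0) in 0..11 are 0, 1, 2, 3, 9, 10, 11.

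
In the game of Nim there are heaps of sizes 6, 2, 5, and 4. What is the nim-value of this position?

5

Compute the nim-sum pairwise:
6 XOR 2 = 4
4 XOR 5 = 1
1 XOR 4 = 5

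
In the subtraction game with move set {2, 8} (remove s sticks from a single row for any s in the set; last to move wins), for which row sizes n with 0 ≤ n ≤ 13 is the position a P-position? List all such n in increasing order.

Grundy values for subtraction set {2, 8}:
g(0) = mex{} = 0
g(1) = mex{} = 0
g(2) = mex{0} = 1
g(3) = mex{0} = 1
g(4) = mex{1} = 0
g(5) = mex{1} = 0
g(6) = mex{0} = 1
g(7) = mex{0} = 1
g(8) = mex{0,1} = 2
g(9) = mex{0,1} = 2
g(10) = mex{1,2} = 0
g(11) = mex{1,2} = 0
g(12) = mex{0} = 1
g(13) = mex{0} = 1
The P-positions (g = 0) in 0..13 are 0, 1, 4, 5, 10, 11.

0, 1, 4, 5, 10, 11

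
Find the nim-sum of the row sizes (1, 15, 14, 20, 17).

Nim-sum: 1 ⊕ 15 ⊕ 14 ⊕ 20 ⊕ 17 = 5.

5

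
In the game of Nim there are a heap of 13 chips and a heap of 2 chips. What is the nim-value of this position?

15

Nim-sum: 13 ⊕ 2 = 15.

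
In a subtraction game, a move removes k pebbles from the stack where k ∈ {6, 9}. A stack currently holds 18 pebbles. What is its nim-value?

0

Build the Grundy sequence with g(k) = mex{g(k−s) : s ∈ {6, 9}, s ≤ k}:
k:     0  1  2  3  4  5  6  7  8  9 10 11 12 13 14 15 16 17 18
g(k):  0  0  0  0  0  0  1  1  1  1  1  1  2  2  2  0  0  0  0
So g(18) = 0.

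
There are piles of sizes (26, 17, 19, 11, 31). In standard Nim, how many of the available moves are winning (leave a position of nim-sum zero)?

3

Compute the nim-sum pairwise:
26 XOR 17 = 11
11 XOR 19 = 24
24 XOR 11 = 19
19 XOR 31 = 12
The overall nim-sum is X = 12. A pile of size p has a winning move iff p XOR X < p (reduce it to p XOR X).
  26: 26 XOR 12 = 22 < 26 — winning move (to 22).
  17: 17 XOR 12 = 29 ≥ 17 — no move.
  19: 19 XOR 12 = 31 ≥ 19 — no move.
  11: 11 XOR 12 = 7 < 11 — winning move (to 7).
  31: 31 XOR 12 = 19 < 31 — winning move (to 19).
That gives 3 winning moves.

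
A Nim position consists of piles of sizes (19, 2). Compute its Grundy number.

17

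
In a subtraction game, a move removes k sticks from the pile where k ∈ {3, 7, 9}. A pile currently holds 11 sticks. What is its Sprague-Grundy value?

3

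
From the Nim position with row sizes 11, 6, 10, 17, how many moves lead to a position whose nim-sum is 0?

1

Compute the nim-sum pairwise:
11 ⊕ 6 = 13
13 ⊕ 10 = 7
7 ⊕ 17 = 22
The overall nim-sum is X = 22. A row of size p has a winning move iff p XOR X < p (reduce it to p XOR X).
  11: 11 XOR 22 = 29 ≥ 11 — no move.
  6: 6 XOR 22 = 16 ≥ 6 — no move.
  10: 10 XOR 22 = 28 ≥ 10 — no move.
  17: 17 XOR 22 = 7 < 17 — winning move (to 7).
That gives 1 winning move.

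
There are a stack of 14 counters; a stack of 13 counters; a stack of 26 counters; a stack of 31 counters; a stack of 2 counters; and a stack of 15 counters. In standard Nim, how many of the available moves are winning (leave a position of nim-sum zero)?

5

Nim-sum: 14 ⊕ 13 ⊕ 26 ⊕ 31 ⊕ 2 ⊕ 15 = 11.
The overall nim-sum is X = 11. A stack of size p has a winning move iff p XOR X < p (reduce it to p XOR X).
  14: 14 XOR 11 = 5 < 14 — winning move (to 5).
  13: 13 XOR 11 = 6 < 13 — winning move (to 6).
  26: 26 XOR 11 = 17 < 26 — winning move (to 17).
  31: 31 XOR 11 = 20 < 31 — winning move (to 20).
  2: 2 XOR 11 = 9 ≥ 2 — no move.
  15: 15 XOR 11 = 4 < 15 — winning move (to 4).
That gives 5 winning moves.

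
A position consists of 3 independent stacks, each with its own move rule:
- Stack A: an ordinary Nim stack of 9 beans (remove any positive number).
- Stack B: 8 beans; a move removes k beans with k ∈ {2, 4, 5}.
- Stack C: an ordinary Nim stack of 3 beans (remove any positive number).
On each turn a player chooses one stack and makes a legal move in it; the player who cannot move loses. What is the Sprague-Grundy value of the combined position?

10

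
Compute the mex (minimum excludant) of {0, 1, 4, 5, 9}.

2

The values 0, 1 are all present; 2 is the first non-negative integer missing from the set.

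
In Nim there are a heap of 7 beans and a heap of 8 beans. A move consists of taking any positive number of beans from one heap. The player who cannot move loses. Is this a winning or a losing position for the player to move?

Compute the nim-sum pairwise:
7 XOR 8 = 15
The nim-sum is 15 ≠ 0, so this is an N-position: the player to move can win.

Winning position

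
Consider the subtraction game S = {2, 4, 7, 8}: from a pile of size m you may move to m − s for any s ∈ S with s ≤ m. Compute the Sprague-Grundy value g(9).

4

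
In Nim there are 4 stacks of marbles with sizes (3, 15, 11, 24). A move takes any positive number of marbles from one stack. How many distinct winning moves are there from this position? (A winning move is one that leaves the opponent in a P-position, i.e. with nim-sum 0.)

1

Compute the nim-sum pairwise:
3 XOR 15 = 12
12 XOR 11 = 7
7 XOR 24 = 31
The overall nim-sum is X = 31. A stack of size p has a winning move iff p XOR X < p (reduce it to p XOR X).
  3: 3 XOR 31 = 28 ≥ 3 — no move.
  15: 15 XOR 31 = 16 ≥ 15 — no move.
  11: 11 XOR 31 = 20 ≥ 11 — no move.
  24: 24 XOR 31 = 7 < 24 — winning move (to 7).
That gives 1 winning move.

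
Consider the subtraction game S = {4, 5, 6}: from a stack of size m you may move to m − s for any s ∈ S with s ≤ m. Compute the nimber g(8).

Build the Grundy sequence with g(k) = mex{g(k−s) : s ∈ {4, 5, 6}, s ≤ k}:
k:     0  1  2  3  4  5  6  7  8
g(k):  0  0  0  0  1  1  1  1  2
So g(8) = 2.

2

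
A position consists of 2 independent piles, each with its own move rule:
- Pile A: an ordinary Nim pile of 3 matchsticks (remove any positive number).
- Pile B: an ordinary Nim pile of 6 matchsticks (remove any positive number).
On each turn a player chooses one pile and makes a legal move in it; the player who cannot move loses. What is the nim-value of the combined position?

5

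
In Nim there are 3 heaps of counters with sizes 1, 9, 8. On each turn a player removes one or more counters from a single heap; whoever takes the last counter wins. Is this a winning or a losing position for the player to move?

Losing position

Nim-sum: 1 XOR 9 XOR 8 = 0.
The nim-sum is 0, so this is a P-position: the player to move is in a losing position under optimal play.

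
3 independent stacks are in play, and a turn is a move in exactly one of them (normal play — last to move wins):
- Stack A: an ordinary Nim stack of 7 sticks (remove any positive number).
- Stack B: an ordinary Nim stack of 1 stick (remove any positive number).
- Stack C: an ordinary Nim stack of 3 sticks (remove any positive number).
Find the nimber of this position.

5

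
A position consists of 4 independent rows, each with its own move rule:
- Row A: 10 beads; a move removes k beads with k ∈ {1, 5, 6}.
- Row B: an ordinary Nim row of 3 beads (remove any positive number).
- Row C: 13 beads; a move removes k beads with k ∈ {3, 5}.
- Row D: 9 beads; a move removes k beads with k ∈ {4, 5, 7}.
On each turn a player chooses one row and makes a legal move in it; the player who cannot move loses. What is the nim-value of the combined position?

Grundy values for row A (subtraction set {1, 5, 6}):
g(0) = mex{} = 0
g(1) = mex{0} = 1
g(2) = mex{1} = 0
g(3) = mex{0} = 1
g(4) = mex{1} = 0
g(5) = mex{0} = 1
g(6) = mex{0,1} = 2
g(7) = mex{0,1,2} = 3
g(8) = mex{0,1,3} = 2
g(9) = mex{0,1,2} = 3
g(10) = mex{0,1,3} = 2
So g(10) = 2.
Row B is a plain Nim row of size 3, so its Grundy value is 3.
For row C, compute g(0), g(1), … with moves {3, 5}:
k:     0  1  2  3  4  5  6  7  8  9 10 11 12 13
g(k):  0  0  0  1  1  1  2  2  0  0  0  1  1  1
So g(13) = 1.
Grundy values for row D (subtraction set {4, 5, 7}):
g(0) = mex{} = 0
g(1) = mex{} = 0
g(2) = mex{} = 0
g(3) = mex{} = 0
g(4) = mex{0} = 1
g(5) = mex{0} = 1
g(6) = mex{0} = 1
g(7) = mex{0} = 1
g(8) = mex{0,1} = 2
g(9) = mex{0,1} = 2
So g(9) = 2.
The value of a disjunctive sum is the nim-sum of the parts.
Combined value = 2 ⊕ 3 ⊕ 1 ⊕ 2 = 2.

2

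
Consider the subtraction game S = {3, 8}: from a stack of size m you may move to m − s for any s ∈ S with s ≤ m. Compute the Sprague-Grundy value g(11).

0

Build the Grundy sequence with g(k) = mex{g(k−s) : s ∈ {3, 8}, s ≤ k}:
g(0) = mex{} = 0
g(1) = mex{} = 0
g(2) = mex{} = 0
g(3) = mex{0} = 1
g(4) = mex{0} = 1
g(5) = mex{0} = 1
g(6) = mex{1} = 0
g(7) = mex{1} = 0
g(8) = mex{0,1} = 2
g(9) = mex{0} = 1
g(10) = mex{0} = 1
g(11) = mex{1,2} = 0
So g(11) = 0.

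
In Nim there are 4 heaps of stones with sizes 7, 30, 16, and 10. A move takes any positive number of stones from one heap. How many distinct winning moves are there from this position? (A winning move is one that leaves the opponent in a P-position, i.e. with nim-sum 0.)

Compute the nim-sum pairwise:
7 ^ 30 = 25
25 ^ 16 = 9
9 ^ 10 = 3
The overall nim-sum is X = 3. A heap of size p has a winning move iff p XOR X < p (reduce it to p XOR X).
  7: 7 XOR 3 = 4 < 7 — winning move (to 4).
  30: 30 XOR 3 = 29 < 30 — winning move (to 29).
  16: 16 XOR 3 = 19 ≥ 16 — no move.
  10: 10 XOR 3 = 9 < 10 — winning move (to 9).
That gives 3 winning moves.

3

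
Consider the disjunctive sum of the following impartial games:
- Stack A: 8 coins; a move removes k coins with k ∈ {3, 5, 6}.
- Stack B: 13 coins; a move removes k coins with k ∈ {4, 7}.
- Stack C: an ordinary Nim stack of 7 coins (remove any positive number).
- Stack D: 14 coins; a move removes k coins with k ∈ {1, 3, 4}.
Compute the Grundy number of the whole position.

5

Build the Grundy sequence for stack A with g(k) = mex{g(k−s) : s ∈ {3, 5, 6}, s ≤ k}:
k:     0  1  2  3  4  5  6  7  8
g(k):  0  0  0  1  1  1  2  2  2
So g(8) = 2.
Grundy values for stack B (subtraction set {4, 7}):
g(0) = mex{} = 0
g(1) = mex{} = 0
g(2) = mex{} = 0
g(3) = mex{} = 0
g(4) = mex{0} = 1
g(5) = mex{0} = 1
g(6) = mex{0} = 1
g(7) = mex{0} = 1
g(8) = mex{0,1} = 2
g(9) = mex{0,1} = 2
g(10) = mex{0,1} = 2
g(11) = mex{1} = 0
g(12) = mex{1,2} = 0
g(13) = mex{1,2} = 0
So g(13) = 0.
Stack C is a plain Nim stack of size 7, so its Grundy value is 7.
For stack D, compute g(0), g(1), … with moves {1, 3, 4}:
g(0) = mex{} = 0
g(1) = mex{0} = 1
g(2) = mex{1} = 0
g(3) = mex{0} = 1
g(4) = mex{0,1} = 2
g(5) = mex{0,1,2} = 3
g(6) = mex{0,1,3} = 2
g(7) = mex{1,2} = 0
g(8) = mex{0,2,3} = 1
g(9) = mex{1,2,3} = 0
g(10) = mex{0,2} = 1
g(11) = mex{0,1} = 2
g(12) = mex{0,1,2} = 3
g(13) = mex{0,1,3} = 2
g(14) = mex{1,2} = 0
So g(14) = 0.
The value of a disjunctive sum is the nim-sum of the parts.
Combined value = 2 XOR 0 XOR 7 XOR 0 = 5.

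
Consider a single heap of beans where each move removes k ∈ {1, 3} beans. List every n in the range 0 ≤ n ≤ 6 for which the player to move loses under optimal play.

0, 2, 4, 6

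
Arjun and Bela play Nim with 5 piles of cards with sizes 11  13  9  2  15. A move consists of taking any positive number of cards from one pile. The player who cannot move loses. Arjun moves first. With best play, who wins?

Bitwise XOR of the heap sizes:
  1011  (11)
  1101  (13)
  1001  (9)
  0010  (2)
  1111  (15)
  ----
  0010  (2)
The nim-sum is 2 ≠ 0, so this is an N-position: the player to move can win; Arjun has a winning move.

Arjun wins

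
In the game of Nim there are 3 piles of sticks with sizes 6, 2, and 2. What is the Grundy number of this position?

6

Bitwise XOR of the heap sizes:
  110  (6)
  010  (2)
  010  (2)
  ---
  110  (6)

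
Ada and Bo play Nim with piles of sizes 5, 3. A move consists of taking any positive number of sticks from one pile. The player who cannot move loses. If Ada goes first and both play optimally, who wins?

Ada wins

Compute the nim-sum pairwise:
5 ^ 3 = 6
The nim-sum is 6 ≠ 0, so this is an N-position: the player to move can win; Ada has a winning move.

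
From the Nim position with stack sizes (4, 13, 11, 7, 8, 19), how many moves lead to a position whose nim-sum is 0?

1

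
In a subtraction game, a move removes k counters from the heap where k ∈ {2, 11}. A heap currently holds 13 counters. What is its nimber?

Grundy values for subtraction set {2, 11}:
k:     0  1  2  3  4  5  6  7  8  9 10 11 12 13
g(k):  0  0  1  1  0  0  1  1  0  0  1  1  2  0
So g(13) = 0.

0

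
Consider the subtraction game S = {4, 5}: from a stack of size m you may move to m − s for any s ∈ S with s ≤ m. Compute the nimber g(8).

Grundy values for subtraction set {4, 5}:
g(0) = mex{} = 0
g(1) = mex{} = 0
g(2) = mex{} = 0
g(3) = mex{} = 0
g(4) = mex{0} = 1
g(5) = mex{0} = 1
g(6) = mex{0} = 1
g(7) = mex{0} = 1
g(8) = mex{0,1} = 2
So g(8) = 2.

2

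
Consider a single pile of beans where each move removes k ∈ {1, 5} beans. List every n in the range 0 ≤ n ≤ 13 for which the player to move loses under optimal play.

0, 2, 4, 6, 8, 10, 12

Grundy values for subtraction set {1, 5}:
k:     0  1  2  3  4  5  6  7  8  9 10 11 12 13
g(k):  0  1  0  1  0  1  0  1  0  1  0  1  0  1
The P-positions (g = 0) in 0..13 are 0, 2, 4, 6, 8, 10, 12.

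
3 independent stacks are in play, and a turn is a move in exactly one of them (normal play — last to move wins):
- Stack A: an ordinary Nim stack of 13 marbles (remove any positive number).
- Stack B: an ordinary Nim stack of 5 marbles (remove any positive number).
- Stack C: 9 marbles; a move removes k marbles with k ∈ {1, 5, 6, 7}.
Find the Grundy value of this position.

11

Stack A is a plain Nim stack of size 13, so its Grundy value is 13.
Stack B is a plain Nim stack of size 5, so its Grundy value is 5.
For stack C, compute g(0), g(1), … with moves {1, 5, 6, 7}:
k:     0  1  2  3  4  5  6  7  8  9
g(k):  0  1  0  1  0  1  2  3  2  3
So g(9) = 3.
By the Sprague-Grundy theorem, the Grundy value of a sum of independent games is the XOR of the component values.
Combined value = 13 XOR 5 XOR 3 = 11.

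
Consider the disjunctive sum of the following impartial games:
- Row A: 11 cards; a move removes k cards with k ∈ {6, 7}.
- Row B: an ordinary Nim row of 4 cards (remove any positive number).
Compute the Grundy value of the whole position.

5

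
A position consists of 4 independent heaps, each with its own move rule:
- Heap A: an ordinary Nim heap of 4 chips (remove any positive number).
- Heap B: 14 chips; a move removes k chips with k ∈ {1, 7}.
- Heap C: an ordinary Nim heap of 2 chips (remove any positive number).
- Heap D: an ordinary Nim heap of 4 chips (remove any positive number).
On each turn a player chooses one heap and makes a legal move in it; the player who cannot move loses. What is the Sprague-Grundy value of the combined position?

2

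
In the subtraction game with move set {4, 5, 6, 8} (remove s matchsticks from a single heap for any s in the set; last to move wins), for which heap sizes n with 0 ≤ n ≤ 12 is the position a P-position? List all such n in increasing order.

0, 1, 2, 3, 12

Grundy values for subtraction set {4, 5, 6, 8}:
g(0) = mex{} = 0
g(1) = mex{} = 0
g(2) = mex{} = 0
g(3) = mex{} = 0
g(4) = mex{0} = 1
g(5) = mex{0} = 1
g(6) = mex{0} = 1
g(7) = mex{0} = 1
g(8) = mex{0,1} = 2
g(9) = mex{0,1} = 2
g(10) = mex{0,1} = 2
g(11) = mex{0,1} = 2
g(12) = mex{1,2} = 0
The P-positions (g = 0) in 0..12 are 0, 1, 2, 3, 12.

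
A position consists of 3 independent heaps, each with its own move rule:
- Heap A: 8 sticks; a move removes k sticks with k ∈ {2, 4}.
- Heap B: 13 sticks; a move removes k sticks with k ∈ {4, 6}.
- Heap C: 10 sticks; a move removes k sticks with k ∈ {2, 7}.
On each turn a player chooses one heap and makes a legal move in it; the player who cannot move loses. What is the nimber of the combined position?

Build the Grundy sequence for heap A with g(k) = mex{g(k−s) : s ∈ {2, 4}, s ≤ k}:
k:     0  1  2  3  4  5  6  7  8
g(k):  0  0  1  1  2  2  0  0  1
So g(8) = 1.
Build the Grundy sequence for heap B with g(k) = mex{g(k−s) : s ∈ {4, 6}, s ≤ k}:
g(0) = mex{} = 0
g(1) = mex{} = 0
g(2) = mex{} = 0
g(3) = mex{} = 0
g(4) = mex{0} = 1
g(5) = mex{0} = 1
g(6) = mex{0} = 1
g(7) = mex{0} = 1
g(8) = mex{0,1} = 2
g(9) = mex{0,1} = 2
g(10) = mex{1} = 0
g(11) = mex{1} = 0
g(12) = mex{1,2} = 0
g(13) = mex{1,2} = 0
So g(13) = 0.
Grundy values for heap C (subtraction set {2, 7}):
k:     0  1  2  3  4  5  6  7  8  9 10
g(k):  0  0  1  1  0  0  1  1  2  0  0
So g(10) = 0.
The value of a disjunctive sum is the nim-sum of the parts.
Combined value = 1 XOR 0 XOR 0 = 1.

1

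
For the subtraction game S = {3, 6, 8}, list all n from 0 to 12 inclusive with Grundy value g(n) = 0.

Build the Grundy sequence with g(k) = mex{g(k−s) : s ∈ {3, 6, 8}, s ≤ k}:
k:     0  1  2  3  4  5  6  7  8  9 10 11 12
g(k):  0  0  0  1  1  1  2  2  2  3  3  0  0
The P-positions (g = 0) in 0..12 are 0, 1, 2, 11, 12.

0, 1, 2, 11, 12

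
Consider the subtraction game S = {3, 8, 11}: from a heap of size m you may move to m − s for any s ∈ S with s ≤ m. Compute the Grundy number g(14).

2

Build the Grundy sequence with g(k) = mex{g(k−s) : s ∈ {3, 8, 11}, s ≤ k}:
k:     0  1  2  3  4  5  6  7  8  9 10 11 12 13 14
g(k):  0  0  0  1  1  1  0  0  2  1  1  3  2  2  2
So g(14) = 2.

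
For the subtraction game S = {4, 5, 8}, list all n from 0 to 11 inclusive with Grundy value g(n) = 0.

0, 1, 2, 3

Compute g(0), g(1), … for moves {4, 5, 8}:
g(0) = mex{} = 0
g(1) = mex{} = 0
g(2) = mex{} = 0
g(3) = mex{} = 0
g(4) = mex{0} = 1
g(5) = mex{0} = 1
g(6) = mex{0} = 1
g(7) = mex{0} = 1
g(8) = mex{0,1} = 2
g(9) = mex{0,1} = 2
g(10) = mex{0,1} = 2
g(11) = mex{0,1} = 2
The P-positions (g = 0) in 0..11 are 0, 1, 2, 3.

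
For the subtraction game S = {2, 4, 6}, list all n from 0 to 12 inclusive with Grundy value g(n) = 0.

0, 1, 8, 9

Grundy values for subtraction set {2, 4, 6}:
k:     0  1  2  3  4  5  6  7  8  9 10 11 12
g(k):  0  0  1  1  2  2  3  3  0  0  1  1  2
The P-positions (g = 0) in 0..12 are 0, 1, 8, 9.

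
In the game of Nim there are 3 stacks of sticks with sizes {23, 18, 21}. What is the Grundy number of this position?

16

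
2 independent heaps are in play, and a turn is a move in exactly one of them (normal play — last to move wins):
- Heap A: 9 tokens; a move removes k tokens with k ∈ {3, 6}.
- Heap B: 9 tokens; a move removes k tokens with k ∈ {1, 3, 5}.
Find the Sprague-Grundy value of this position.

Grundy values for heap A (subtraction set {3, 6}):
g(0) = mex{} = 0
g(1) = mex{} = 0
g(2) = mex{} = 0
g(3) = mex{0} = 1
g(4) = mex{0} = 1
g(5) = mex{0} = 1
g(6) = mex{0,1} = 2
g(7) = mex{0,1} = 2
g(8) = mex{0,1} = 2
g(9) = mex{1,2} = 0
So g(9) = 0.
Grundy values for heap B (subtraction set {1, 3, 5}):
g(0) = mex{} = 0
g(1) = mex{0} = 1
g(2) = mex{1} = 0
g(3) = mex{0} = 1
g(4) = mex{1} = 0
g(5) = mex{0} = 1
g(6) = mex{1} = 0
g(7) = mex{0} = 1
g(8) = mex{1} = 0
g(9) = mex{0} = 1
So g(9) = 1.
The value of a disjunctive sum is the nim-sum of the parts.
Combined value = 0 ⊕ 1 = 1.

1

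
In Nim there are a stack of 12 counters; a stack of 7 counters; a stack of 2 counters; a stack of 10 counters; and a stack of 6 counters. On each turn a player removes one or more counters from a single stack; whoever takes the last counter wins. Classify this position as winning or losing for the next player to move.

Bitwise XOR of the heap sizes:
  1100  (12)
  0111  (7)
  0010  (2)
  1010  (10)
  0110  (6)
  ----
  0101  (5)
The nim-sum is 5 ≠ 0, so this is an N-position: the player to move can win.

Winning position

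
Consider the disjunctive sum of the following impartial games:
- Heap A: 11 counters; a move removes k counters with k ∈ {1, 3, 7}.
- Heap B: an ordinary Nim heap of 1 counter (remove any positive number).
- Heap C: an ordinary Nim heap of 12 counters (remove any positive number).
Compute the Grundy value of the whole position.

Grundy values for heap A (subtraction set {1, 3, 7}):
k:     0  1  2  3  4  5  6  7  8  9 10 11
g(k):  0  1  0  1  0  1  0  1  0  1  0  1
So g(11) = 1.
Heap B is a plain Nim heap of size 1, so its Grundy value is 1.
Heap C is a plain Nim heap of size 12, so its Grundy value is 12.
The value of a disjunctive sum is the nim-sum of the parts.
Combined value = 1 XOR 1 XOR 12 = 12.

12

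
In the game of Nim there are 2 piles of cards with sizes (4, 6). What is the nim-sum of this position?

2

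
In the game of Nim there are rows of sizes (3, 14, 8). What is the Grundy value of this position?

5

Nim-sum: 3 XOR 14 XOR 8 = 5.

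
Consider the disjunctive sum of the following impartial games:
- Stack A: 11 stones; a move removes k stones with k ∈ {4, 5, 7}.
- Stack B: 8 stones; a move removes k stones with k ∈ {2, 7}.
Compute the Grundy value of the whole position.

2

Grundy values for stack A (subtraction set {4, 5, 7}):
g(0) = mex{} = 0
g(1) = mex{} = 0
g(2) = mex{} = 0
g(3) = mex{} = 0
g(4) = mex{0} = 1
g(5) = mex{0} = 1
g(6) = mex{0} = 1
g(7) = mex{0} = 1
g(8) = mex{0,1} = 2
g(9) = mex{0,1} = 2
g(10) = mex{0,1} = 2
g(11) = mex{1} = 0
So g(11) = 0.
Grundy values for stack B (subtraction set {2, 7}):
g(0) = mex{} = 0
g(1) = mex{} = 0
g(2) = mex{0} = 1
g(3) = mex{0} = 1
g(4) = mex{1} = 0
g(5) = mex{1} = 0
g(6) = mex{0} = 1
g(7) = mex{0} = 1
g(8) = mex{0,1} = 2
So g(8) = 2.
The value of a disjunctive sum is the nim-sum of the parts.
Combined value = 0 ⊕ 2 = 2.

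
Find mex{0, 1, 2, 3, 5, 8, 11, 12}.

The values 0, 1, 2, 3 are all present; 4 is the first non-negative integer missing from the set.

4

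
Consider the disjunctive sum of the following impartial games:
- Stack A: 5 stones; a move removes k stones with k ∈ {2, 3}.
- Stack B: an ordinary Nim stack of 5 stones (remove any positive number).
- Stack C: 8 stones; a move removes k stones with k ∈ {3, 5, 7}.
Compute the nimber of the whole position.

For stack A, compute g(0), g(1), … with moves {2, 3}:
k:     0  1  2  3  4  5
g(k):  0  0  1  1  2  0
So g(5) = 0.
Stack B is a plain Nim stack of size 5, so its Grundy value is 5.
Grundy values for stack C (subtraction set {3, 5, 7}):
g(0) = mex{} = 0
g(1) = mex{} = 0
g(2) = mex{} = 0
g(3) = mex{0} = 1
g(4) = mex{0} = 1
g(5) = mex{0} = 1
g(6) = mex{0,1} = 2
g(7) = mex{0,1} = 2
g(8) = mex{0,1} = 2
So g(8) = 2.
The value of a disjunctive sum is the nim-sum of the parts.
Combined value = 0 XOR 5 XOR 2 = 7.

7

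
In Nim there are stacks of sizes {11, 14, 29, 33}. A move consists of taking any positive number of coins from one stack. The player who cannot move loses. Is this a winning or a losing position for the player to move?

Winning position

Compute the nim-sum pairwise:
11 ^ 14 = 5
5 ^ 29 = 24
24 ^ 33 = 57
The nim-sum is 57 ≠ 0, so this is an N-position: the player to move can win.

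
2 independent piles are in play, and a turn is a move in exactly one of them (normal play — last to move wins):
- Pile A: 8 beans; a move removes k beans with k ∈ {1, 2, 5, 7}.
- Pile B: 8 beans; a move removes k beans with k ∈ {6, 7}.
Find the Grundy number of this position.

3

For pile A, compute g(0), g(1), … with moves {1, 2, 5, 7}:
k:     0  1  2  3  4  5  6  7  8
g(k):  0  1  2  0  1  2  0  1  2
So g(8) = 2.
Build the Grundy sequence for pile B with g(k) = mex{g(k−s) : s ∈ {6, 7}, s ≤ k}:
k:     0  1  2  3  4  5  6  7  8
g(k):  0  0  0  0  0  0  1  1  1
So g(8) = 1.
The value of a disjunctive sum is the nim-sum of the parts.
Combined value = 2 ⊕ 1 = 3.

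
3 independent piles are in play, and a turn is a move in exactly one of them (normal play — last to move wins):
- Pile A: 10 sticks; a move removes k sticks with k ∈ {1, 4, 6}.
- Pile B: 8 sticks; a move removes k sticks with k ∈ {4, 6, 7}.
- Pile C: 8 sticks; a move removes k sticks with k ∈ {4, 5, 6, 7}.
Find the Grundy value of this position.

0

For pile A, compute g(0), g(1), … with moves {1, 4, 6}:
g(0) = mex{} = 0
g(1) = mex{0} = 1
g(2) = mex{1} = 0
g(3) = mex{0} = 1
g(4) = mex{0,1} = 2
g(5) = mex{1,2} = 0
g(6) = mex{0} = 1
g(7) = mex{1} = 0
g(8) = mex{0,2} = 1
g(9) = mex{0,1} = 2
g(10) = mex{1,2} = 0
So g(10) = 0.
Build the Grundy sequence for pile B with g(k) = mex{g(k−s) : s ∈ {4, 6, 7}, s ≤ k}:
g(0) = mex{} = 0
g(1) = mex{} = 0
g(2) = mex{} = 0
g(3) = mex{} = 0
g(4) = mex{0} = 1
g(5) = mex{0} = 1
g(6) = mex{0} = 1
g(7) = mex{0} = 1
g(8) = mex{0,1} = 2
So g(8) = 2.
Grundy values for pile C (subtraction set {4, 5, 6, 7}):
k:     0  1  2  3  4  5  6  7  8
g(k):  0  0  0  0  1  1  1  1  2
So g(8) = 2.
The value of a disjunctive sum is the nim-sum of the parts.
Combined value = 0 ⊕ 2 ⊕ 2 = 0.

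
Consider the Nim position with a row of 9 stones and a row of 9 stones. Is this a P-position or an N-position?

P-position

Compute the nim-sum pairwise:
9 ^ 9 = 0
The nim-sum is 0, so this is a P-position: the player to move is in a losing position under optimal play.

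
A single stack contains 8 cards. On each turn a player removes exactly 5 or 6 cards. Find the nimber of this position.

Compute g(0), g(1), … for moves {5, 6}:
k:     0  1  2  3  4  5  6  7  8
g(k):  0  0  0  0  0  1  1  1  1
So g(8) = 1.

1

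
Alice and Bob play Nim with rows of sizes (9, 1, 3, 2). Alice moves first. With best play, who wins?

Alice wins

Write each in binary and XOR column by column:
  1001  (9)
  0001  (1)
  0011  (3)
  0010  (2)
  ----
  1001  (9)
The nim-sum is 9 ≠ 0, so this is an N-position: the player to move can win; Alice has a winning move.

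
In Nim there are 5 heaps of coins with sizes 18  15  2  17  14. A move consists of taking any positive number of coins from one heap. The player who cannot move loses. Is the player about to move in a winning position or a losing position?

Nim-sum: 18 ^ 15 ^ 2 ^ 17 ^ 14 = 0.
The nim-sum is 0, so this is a P-position: the player to move is in a losing position under optimal play.

Losing position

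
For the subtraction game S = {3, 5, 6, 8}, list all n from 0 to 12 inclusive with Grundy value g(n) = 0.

0, 1, 2, 11, 12

Grundy values for subtraction set {3, 5, 6, 8}:
g(0) = mex{} = 0
g(1) = mex{} = 0
g(2) = mex{} = 0
g(3) = mex{0} = 1
g(4) = mex{0} = 1
g(5) = mex{0} = 1
g(6) = mex{0,1} = 2
g(7) = mex{0,1} = 2
g(8) = mex{0,1} = 2
g(9) = mex{0,1,2} = 3
g(10) = mex{0,1,2} = 3
g(11) = mex{1,2} = 0
g(12) = mex{1,2,3} = 0
The P-positions (g = 0) in 0..12 are 0, 1, 2, 11, 12.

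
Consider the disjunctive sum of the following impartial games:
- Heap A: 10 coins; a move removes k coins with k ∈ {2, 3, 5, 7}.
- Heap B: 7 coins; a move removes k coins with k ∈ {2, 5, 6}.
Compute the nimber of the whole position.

Build the Grundy sequence for heap A with g(k) = mex{g(k−s) : s ∈ {2, 3, 5, 7}, s ≤ k}:
k:     0  1  2  3  4  5  6  7  8  9 10
g(k):  0  0  1  1  2  2  3  3  4  0  0
So g(10) = 0.
For heap B, compute g(0), g(1), … with moves {2, 5, 6}:
k:     0  1  2  3  4  5  6  7
g(k):  0  0  1  1  0  2  1  3
So g(7) = 3.
The value of a disjunctive sum is the nim-sum of the parts.
Combined value = 0 ⊕ 3 = 3.

3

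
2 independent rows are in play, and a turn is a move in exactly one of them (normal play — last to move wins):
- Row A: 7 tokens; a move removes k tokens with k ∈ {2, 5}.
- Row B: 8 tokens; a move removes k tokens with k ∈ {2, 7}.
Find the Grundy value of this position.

2

Build the Grundy sequence for row A with g(k) = mex{g(k−s) : s ∈ {2, 5}, s ≤ k}:
k:     0  1  2  3  4  5  6  7
g(k):  0  0  1  1  0  2  1  0
So g(7) = 0.
Build the Grundy sequence for row B with g(k) = mex{g(k−s) : s ∈ {2, 7}, s ≤ k}:
k:     0  1  2  3  4  5  6  7  8
g(k):  0  0  1  1  0  0  1  1  2
So g(8) = 2.
The value of a disjunctive sum is the nim-sum of the parts.
Combined value = 0 XOR 2 = 2.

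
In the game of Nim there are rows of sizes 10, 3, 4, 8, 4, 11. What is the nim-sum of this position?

10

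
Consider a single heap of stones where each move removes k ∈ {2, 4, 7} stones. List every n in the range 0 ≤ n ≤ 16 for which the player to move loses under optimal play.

0, 1, 6, 9, 12, 15

Grundy values for subtraction set {2, 4, 7}:
k:     0  1  2  3  4  5  6  7  8  9 10 11 12 13 14 15 16
g(k):  0  0  1  1  2  2  0  3  1  0  2  1  0  2  1  0  2
The P-positions (g = 0) in 0..16 are 0, 1, 6, 9, 12, 15.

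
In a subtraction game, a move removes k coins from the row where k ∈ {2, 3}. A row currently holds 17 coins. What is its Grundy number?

1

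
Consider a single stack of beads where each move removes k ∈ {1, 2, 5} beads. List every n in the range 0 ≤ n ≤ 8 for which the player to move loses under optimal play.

0, 3, 6

Build the Grundy sequence with g(k) = mex{g(k−s) : s ∈ {1, 2, 5}, s ≤ k}:
k:     0  1  2  3  4  5  6  7  8
g(k):  0  1  2  0  1  2  0  1  2
The P-positions (g = 0) in 0..8 are 0, 3, 6.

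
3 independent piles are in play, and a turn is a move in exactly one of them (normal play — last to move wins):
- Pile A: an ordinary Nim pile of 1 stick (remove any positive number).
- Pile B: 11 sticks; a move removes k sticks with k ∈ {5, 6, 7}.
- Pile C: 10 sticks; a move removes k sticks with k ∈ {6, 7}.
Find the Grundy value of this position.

2

Pile A is a plain Nim pile of size 1, so its Grundy value is 1.
Grundy values for pile B (subtraction set {5, 6, 7}):
g(0) = mex{} = 0
g(1) = mex{} = 0
g(2) = mex{} = 0
g(3) = mex{} = 0
g(4) = mex{} = 0
g(5) = mex{0} = 1
g(6) = mex{0} = 1
g(7) = mex{0} = 1
g(8) = mex{0} = 1
g(9) = mex{0} = 1
g(10) = mex{0,1} = 2
g(11) = mex{0,1} = 2
So g(11) = 2.
For pile C, compute g(0), g(1), … with moves {6, 7}:
g(0) = mex{} = 0
g(1) = mex{} = 0
g(2) = mex{} = 0
g(3) = mex{} = 0
g(4) = mex{} = 0
g(5) = mex{} = 0
g(6) = mex{0} = 1
g(7) = mex{0} = 1
g(8) = mex{0} = 1
g(9) = mex{0} = 1
g(10) = mex{0} = 1
So g(10) = 1.
By the Sprague-Grundy theorem, the Grundy value of a sum of independent games is the XOR of the component values.
Combined value = 1 XOR 2 XOR 1 = 2.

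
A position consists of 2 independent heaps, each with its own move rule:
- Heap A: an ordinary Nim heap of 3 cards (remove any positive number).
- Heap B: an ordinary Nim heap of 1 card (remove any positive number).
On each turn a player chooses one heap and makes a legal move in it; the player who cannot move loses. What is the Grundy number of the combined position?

Heap A is a plain Nim heap of size 3, so its Grundy value is 3.
Heap B is a plain Nim heap of size 1, so its Grundy value is 1.
The value of a disjunctive sum is the nim-sum of the parts.
Combined value = 3 ⊕ 1 = 2.

2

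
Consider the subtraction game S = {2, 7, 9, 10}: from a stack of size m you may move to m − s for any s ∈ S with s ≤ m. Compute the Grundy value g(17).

Build the Grundy sequence with g(k) = mex{g(k−s) : s ∈ {2, 7, 9, 10}, s ≤ k}:
k:     0  1  2  3  4  5  6  7  8  9 10 11 12 13 14 15 16 17
g(k):  0  0  1  1  0  0  1  1  2  2  3  3  2  2  3  3  0  0
So g(17) = 0.

0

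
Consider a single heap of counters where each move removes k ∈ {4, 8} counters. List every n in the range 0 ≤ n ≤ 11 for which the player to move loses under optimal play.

Grundy values for subtraction set {4, 8}:
g(0) = mex{} = 0
g(1) = mex{} = 0
g(2) = mex{} = 0
g(3) = mex{} = 0
g(4) = mex{0} = 1
g(5) = mex{0} = 1
g(6) = mex{0} = 1
g(7) = mex{0} = 1
g(8) = mex{0,1} = 2
g(9) = mex{0,1} = 2
g(10) = mex{0,1} = 2
g(11) = mex{0,1} = 2
The P-positions (g = 0) in 0..11 are 0, 1, 2, 3.

0, 1, 2, 3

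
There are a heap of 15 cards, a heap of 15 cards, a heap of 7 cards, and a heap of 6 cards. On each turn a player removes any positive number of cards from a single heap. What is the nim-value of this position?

Bitwise XOR of the heap sizes:
  1111  (15)
  1111  (15)
  0111  (7)
  0110  (6)
  ----
  0001  (1)

1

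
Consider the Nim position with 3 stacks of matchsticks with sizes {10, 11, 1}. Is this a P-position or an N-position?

In binary:
  1010  (10)
  1011  (11)
  0001  (1)
  ----
  0000  (0)
The nim-sum is 0, so this is a P-position: the player to move is in a losing position under optimal play.

P-position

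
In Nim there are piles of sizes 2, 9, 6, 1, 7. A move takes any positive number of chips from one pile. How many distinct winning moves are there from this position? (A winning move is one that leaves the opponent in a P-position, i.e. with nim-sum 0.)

1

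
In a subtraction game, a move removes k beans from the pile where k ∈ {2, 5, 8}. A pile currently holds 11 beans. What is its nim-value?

0

Grundy values for subtraction set {2, 5, 8}:
k:     0  1  2  3  4  5  6  7  8  9 10 11
g(k):  0  0  1  1  0  2  1  0  2  1  0  0
So g(11) = 0.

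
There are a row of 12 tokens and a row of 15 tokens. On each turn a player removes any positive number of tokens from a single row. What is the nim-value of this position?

In binary:
  1100  (12)
  1111  (15)
  ----
  0011  (3)

3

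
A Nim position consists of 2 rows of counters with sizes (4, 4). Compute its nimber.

0

Nim-sum: 4 XOR 4 = 0.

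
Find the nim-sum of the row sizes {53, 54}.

3

Write each in binary and XOR column by column:
  110101  (53)
  110110  (54)
  ------
  000011  (3)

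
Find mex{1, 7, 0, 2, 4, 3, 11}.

The values 0, 1, 2, 3, 4 are all present; 5 is the first non-negative integer missing from the set.

5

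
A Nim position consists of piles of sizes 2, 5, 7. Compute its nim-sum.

0

Compute the nim-sum pairwise:
2 ⊕ 5 = 7
7 ⊕ 7 = 0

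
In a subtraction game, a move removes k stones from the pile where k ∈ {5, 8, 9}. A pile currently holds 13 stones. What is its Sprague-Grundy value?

2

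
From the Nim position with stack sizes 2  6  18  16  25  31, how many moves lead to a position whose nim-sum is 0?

0

In binary:
  00010  (2)
  00110  (6)
  10010  (18)
  10000  (16)
  11001  (25)
  11111  (31)
  -----
  00000  (0)
The nim-sum is already 0, so every move leaves a nonzero nim-sum — there are no winning moves.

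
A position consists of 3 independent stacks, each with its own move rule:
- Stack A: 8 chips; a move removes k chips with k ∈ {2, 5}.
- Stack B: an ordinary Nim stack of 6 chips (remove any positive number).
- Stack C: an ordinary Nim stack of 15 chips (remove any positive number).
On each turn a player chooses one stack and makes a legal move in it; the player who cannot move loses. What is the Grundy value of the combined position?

Grundy values for stack A (subtraction set {2, 5}):
k:     0  1  2  3  4  5  6  7  8
g(k):  0  0  1  1  0  2  1  0  0
So g(8) = 0.
Stack B is a plain Nim stack of size 6, so its Grundy value is 6.
Stack C is a plain Nim stack of size 15, so its Grundy value is 15.
By the Sprague-Grundy theorem, the Grundy value of a sum of independent games is the XOR of the component values.
Combined value = 0 XOR 6 XOR 15 = 9.

9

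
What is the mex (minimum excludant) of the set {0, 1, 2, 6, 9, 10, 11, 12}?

The values 0, 1, 2 are all present; 3 is the first non-negative integer missing from the set.

3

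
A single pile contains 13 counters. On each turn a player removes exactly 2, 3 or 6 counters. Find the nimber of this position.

2

Build the Grundy sequence with g(k) = mex{g(k−s) : s ∈ {2, 3, 6}, s ≤ k}:
g(0) = mex{} = 0
g(1) = mex{} = 0
g(2) = mex{0} = 1
g(3) = mex{0} = 1
g(4) = mex{0,1} = 2
g(5) = mex{1} = 0
g(6) = mex{0,1,2} = 3
g(7) = mex{0,2} = 1
g(8) = mex{0,1,3} = 2
g(9) = mex{1,3} = 0
g(10) = mex{1,2} = 0
g(11) = mex{0,2} = 1
g(12) = mex{0,3} = 1
g(13) = mex{0,1} = 2
So g(13) = 2.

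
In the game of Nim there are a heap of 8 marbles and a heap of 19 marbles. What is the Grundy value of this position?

Compute the nim-sum pairwise:
8 ⊕ 19 = 27

27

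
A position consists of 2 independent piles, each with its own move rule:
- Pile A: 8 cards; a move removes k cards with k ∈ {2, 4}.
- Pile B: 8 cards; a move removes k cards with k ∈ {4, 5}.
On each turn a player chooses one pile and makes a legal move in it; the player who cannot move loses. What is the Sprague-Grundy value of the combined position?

3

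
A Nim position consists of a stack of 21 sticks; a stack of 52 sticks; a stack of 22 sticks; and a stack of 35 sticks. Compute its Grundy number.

Nim-sum: 21 ⊕ 52 ⊕ 22 ⊕ 35 = 20.

20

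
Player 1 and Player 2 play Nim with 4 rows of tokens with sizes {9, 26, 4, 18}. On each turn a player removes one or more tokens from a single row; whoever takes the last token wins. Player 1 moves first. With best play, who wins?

Nim-sum: 9 ⊕ 26 ⊕ 4 ⊕ 18 = 5.
The nim-sum is 5 ≠ 0, so this is an N-position: the player to move can win; Player 1 has a winning move.

Player 1 wins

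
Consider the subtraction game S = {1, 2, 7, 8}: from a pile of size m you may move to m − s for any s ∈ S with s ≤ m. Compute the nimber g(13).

1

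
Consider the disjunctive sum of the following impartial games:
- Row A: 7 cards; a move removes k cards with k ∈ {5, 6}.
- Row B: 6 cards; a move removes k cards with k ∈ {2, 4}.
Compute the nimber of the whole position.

Build the Grundy sequence for row A with g(k) = mex{g(k−s) : s ∈ {5, 6}, s ≤ k}:
g(0) = mex{} = 0
g(1) = mex{} = 0
g(2) = mex{} = 0
g(3) = mex{} = 0
g(4) = mex{} = 0
g(5) = mex{0} = 1
g(6) = mex{0} = 1
g(7) = mex{0} = 1
So g(7) = 1.
Build the Grundy sequence for row B with g(k) = mex{g(k−s) : s ∈ {2, 4}, s ≤ k}:
g(0) = mex{} = 0
g(1) = mex{} = 0
g(2) = mex{0} = 1
g(3) = mex{0} = 1
g(4) = mex{0,1} = 2
g(5) = mex{0,1} = 2
g(6) = mex{1,2} = 0
So g(6) = 0.
The value of a disjunctive sum is the nim-sum of the parts.
Combined value = 1 XOR 0 = 1.

1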